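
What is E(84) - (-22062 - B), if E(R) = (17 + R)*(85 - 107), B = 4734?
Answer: 24574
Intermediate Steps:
E(R) = -374 - 22*R (E(R) = (17 + R)*(-22) = -374 - 22*R)
E(84) - (-22062 - B) = (-374 - 22*84) - (-22062 - 1*4734) = (-374 - 1848) - (-22062 - 4734) = -2222 - 1*(-26796) = -2222 + 26796 = 24574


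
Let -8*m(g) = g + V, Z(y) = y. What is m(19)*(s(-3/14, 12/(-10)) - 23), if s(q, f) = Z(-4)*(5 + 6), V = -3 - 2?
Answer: 469/4 ≈ 117.25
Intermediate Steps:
V = -5
s(q, f) = -44 (s(q, f) = -4*(5 + 6) = -4*11 = -44)
m(g) = 5/8 - g/8 (m(g) = -(g - 5)/8 = -(-5 + g)/8 = 5/8 - g/8)
m(19)*(s(-3/14, 12/(-10)) - 23) = (5/8 - 1/8*19)*(-44 - 23) = (5/8 - 19/8)*(-67) = -7/4*(-67) = 469/4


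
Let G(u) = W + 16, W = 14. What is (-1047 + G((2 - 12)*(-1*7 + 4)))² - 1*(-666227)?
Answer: 1700516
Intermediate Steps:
G(u) = 30 (G(u) = 14 + 16 = 30)
(-1047 + G((2 - 12)*(-1*7 + 4)))² - 1*(-666227) = (-1047 + 30)² - 1*(-666227) = (-1017)² + 666227 = 1034289 + 666227 = 1700516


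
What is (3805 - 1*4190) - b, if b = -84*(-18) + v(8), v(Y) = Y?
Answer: -1905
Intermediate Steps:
b = 1520 (b = -84*(-18) + 8 = 1512 + 8 = 1520)
(3805 - 1*4190) - b = (3805 - 1*4190) - 1*1520 = (3805 - 4190) - 1520 = -385 - 1520 = -1905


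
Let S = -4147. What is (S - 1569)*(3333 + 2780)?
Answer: -34941908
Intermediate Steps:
(S - 1569)*(3333 + 2780) = (-4147 - 1569)*(3333 + 2780) = -5716*6113 = -34941908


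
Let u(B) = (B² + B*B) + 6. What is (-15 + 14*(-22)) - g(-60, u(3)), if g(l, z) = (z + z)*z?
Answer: -1475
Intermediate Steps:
u(B) = 6 + 2*B² (u(B) = (B² + B²) + 6 = 2*B² + 6 = 6 + 2*B²)
g(l, z) = 2*z² (g(l, z) = (2*z)*z = 2*z²)
(-15 + 14*(-22)) - g(-60, u(3)) = (-15 + 14*(-22)) - 2*(6 + 2*3²)² = (-15 - 308) - 2*(6 + 2*9)² = -323 - 2*(6 + 18)² = -323 - 2*24² = -323 - 2*576 = -323 - 1*1152 = -323 - 1152 = -1475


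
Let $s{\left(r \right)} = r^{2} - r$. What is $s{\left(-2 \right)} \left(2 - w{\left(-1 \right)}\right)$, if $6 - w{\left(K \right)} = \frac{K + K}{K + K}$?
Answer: $-18$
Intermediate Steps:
$w{\left(K \right)} = 5$ ($w{\left(K \right)} = 6 - \frac{K + K}{K + K} = 6 - \frac{2 K}{2 K} = 6 - 2 K \frac{1}{2 K} = 6 - 1 = 5$)
$s{\left(-2 \right)} \left(2 - w{\left(-1 \right)}\right) = - 2 \left(-1 - 2\right) \left(2 - 5\right) = \left(-2\right) \left(-3\right) \left(2 - 5\right) = 6 \left(-3\right) = -18$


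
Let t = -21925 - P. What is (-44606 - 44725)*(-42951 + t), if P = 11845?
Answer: 6853563651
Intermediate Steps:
t = -33770 (t = -21925 - 1*11845 = -21925 - 11845 = -33770)
(-44606 - 44725)*(-42951 + t) = (-44606 - 44725)*(-42951 - 33770) = -89331*(-76721) = 6853563651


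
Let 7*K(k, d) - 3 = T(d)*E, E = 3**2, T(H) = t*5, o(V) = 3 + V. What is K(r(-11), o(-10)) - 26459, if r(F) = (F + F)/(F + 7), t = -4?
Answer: -185390/7 ≈ -26484.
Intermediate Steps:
T(H) = -20 (T(H) = -4*5 = -20)
r(F) = 2*F/(7 + F) (r(F) = (2*F)/(7 + F) = 2*F/(7 + F))
E = 9
K(k, d) = -177/7 (K(k, d) = 3/7 + (-20*9)/7 = 3/7 + (1/7)*(-180) = 3/7 - 180/7 = -177/7)
K(r(-11), o(-10)) - 26459 = -177/7 - 26459 = -185390/7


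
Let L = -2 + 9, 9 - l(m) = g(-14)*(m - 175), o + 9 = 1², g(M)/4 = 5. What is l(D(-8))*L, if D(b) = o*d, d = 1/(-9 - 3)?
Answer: 73409/3 ≈ 24470.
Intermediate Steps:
g(M) = 20 (g(M) = 4*5 = 20)
o = -8 (o = -9 + 1² = -9 + 1 = -8)
d = -1/12 (d = 1/(-12) = -1/12 ≈ -0.083333)
D(b) = ⅔ (D(b) = -8*(-1/12) = ⅔)
l(m) = 3509 - 20*m (l(m) = 9 - 20*(m - 175) = 9 - 20*(-175 + m) = 9 - (-3500 + 20*m) = 9 + (3500 - 20*m) = 3509 - 20*m)
L = 7
l(D(-8))*L = (3509 - 20*⅔)*7 = (3509 - 40/3)*7 = (10487/3)*7 = 73409/3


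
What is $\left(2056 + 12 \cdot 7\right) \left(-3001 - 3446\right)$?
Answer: $-13796580$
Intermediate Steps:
$\left(2056 + 12 \cdot 7\right) \left(-3001 - 3446\right) = \left(2056 + 84\right) \left(-6447\right) = 2140 \left(-6447\right) = -13796580$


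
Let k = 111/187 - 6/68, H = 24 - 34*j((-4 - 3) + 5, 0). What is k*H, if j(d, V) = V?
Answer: 2268/187 ≈ 12.128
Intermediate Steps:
H = 24 (H = 24 - 34*0 = 24 + 0 = 24)
k = 189/374 (k = 111*(1/187) - 6*1/68 = 111/187 - 3/34 = 189/374 ≈ 0.50535)
k*H = (189/374)*24 = 2268/187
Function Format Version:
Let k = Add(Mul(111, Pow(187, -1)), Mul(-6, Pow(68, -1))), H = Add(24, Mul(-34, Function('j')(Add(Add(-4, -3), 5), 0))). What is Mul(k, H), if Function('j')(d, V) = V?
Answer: Rational(2268, 187) ≈ 12.128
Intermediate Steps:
H = 24 (H = Add(24, Mul(-34, 0)) = Add(24, 0) = 24)
k = Rational(189, 374) (k = Add(Mul(111, Rational(1, 187)), Mul(-6, Rational(1, 68))) = Add(Rational(111, 187), Rational(-3, 34)) = Rational(189, 374) ≈ 0.50535)
Mul(k, H) = Mul(Rational(189, 374), 24) = Rational(2268, 187)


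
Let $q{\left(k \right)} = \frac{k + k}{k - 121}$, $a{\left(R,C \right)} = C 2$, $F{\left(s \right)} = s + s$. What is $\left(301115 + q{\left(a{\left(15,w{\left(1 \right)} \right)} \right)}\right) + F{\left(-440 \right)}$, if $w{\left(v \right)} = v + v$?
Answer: $\frac{35127487}{117} \approx 3.0024 \cdot 10^{5}$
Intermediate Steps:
$F{\left(s \right)} = 2 s$
$w{\left(v \right)} = 2 v$
$a{\left(R,C \right)} = 2 C$
$q{\left(k \right)} = \frac{2 k}{-121 + k}$
$\left(301115 + q{\left(a{\left(15,w{\left(1 \right)} \right)} \right)}\right) + F{\left(-440 \right)} = \left(301115 + \frac{2 \cdot 2 \cdot 2 \cdot 1}{-121 + 2 \cdot 2 \cdot 1}\right) + 2 \left(-440\right) = \left(301115 + \frac{2 \cdot 2 \cdot 2}{-121 + 2 \cdot 2}\right) - 880 = \left(301115 + 2 \cdot 4 \frac{1}{-121 + 4}\right) - 880 = \left(301115 + 2 \cdot 4 \frac{1}{-117}\right) - 880 = \left(301115 + 2 \cdot 4 \left(- \frac{1}{117}\right)\right) - 880 = \left(301115 - \frac{8}{117}\right) - 880 = \frac{35230447}{117} - 880 = \frac{35127487}{117}$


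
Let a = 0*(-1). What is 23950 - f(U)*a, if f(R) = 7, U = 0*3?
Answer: 23950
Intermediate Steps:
U = 0
a = 0
23950 - f(U)*a = 23950 - 7*0 = 23950 - 1*0 = 23950 + 0 = 23950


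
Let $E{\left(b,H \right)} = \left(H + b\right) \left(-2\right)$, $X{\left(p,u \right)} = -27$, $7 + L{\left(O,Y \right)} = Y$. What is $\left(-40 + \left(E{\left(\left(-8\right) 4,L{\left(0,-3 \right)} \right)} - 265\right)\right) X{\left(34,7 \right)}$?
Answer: $5967$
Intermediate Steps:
$L{\left(O,Y \right)} = -7 + Y$
$E{\left(b,H \right)} = - 2 H - 2 b$
$\left(-40 + \left(E{\left(\left(-8\right) 4,L{\left(0,-3 \right)} \right)} - 265\right)\right) X{\left(34,7 \right)} = \left(-40 - \left(265 + 2 \left(-7 - 3\right) + 2 \left(-8\right) 4\right)\right) \left(-27\right) = \left(-40 - 181\right) \left(-27\right) = \left(-221\right) \left(-27\right) = 5967$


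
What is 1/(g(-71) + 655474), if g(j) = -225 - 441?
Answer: 1/654808 ≈ 1.5272e-6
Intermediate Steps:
g(j) = -666
1/(g(-71) + 655474) = 1/(-666 + 655474) = 1/654808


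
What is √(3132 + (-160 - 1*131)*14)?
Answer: I*√942 ≈ 30.692*I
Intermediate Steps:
√(3132 + (-160 - 1*131)*14) = √(3132 + (-160 - 131)*14) = √(3132 - 291*14) = √(3132 - 4074) = √(-942) = I*√942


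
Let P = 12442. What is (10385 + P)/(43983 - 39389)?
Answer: 22827/4594 ≈ 4.9689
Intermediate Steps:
(10385 + P)/(43983 - 39389) = (10385 + 12442)/(43983 - 39389) = 22827/4594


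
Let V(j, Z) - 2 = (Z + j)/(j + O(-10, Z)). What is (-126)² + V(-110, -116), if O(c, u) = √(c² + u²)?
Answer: 5773377/364 - 113*√3389/364 ≈ 15843.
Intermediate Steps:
V(j, Z) = 2 + (Z + j)/(j + √(100 + Z²)) (V(j, Z) = 2 + (Z + j)/(j + √((-10)² + Z²)) = 2 + (Z + j)/(j + √(100 + Z²)))
(-126)² + V(-110, -116) = (-126)² + (-116 + 2*√(100 + (-116)²) + 3*(-110))/(-110 + √(100 + (-116)²)) = 15876 + (-116 + 2*√(100 + 13456) - 330)/(-110 + √(100 + 13456)) = 15876 + (-116 + 2*√13556 - 330)/(-110 + √13556) = 15876 + (-116 + 2*(2*√3389) - 330)/(-110 + 2*√3389) = 15876 + (-116 + 4*√3389 - 330)/(-110 + 2*√3389) = 15876 + (-446 + 4*√3389)/(-110 + 2*√3389)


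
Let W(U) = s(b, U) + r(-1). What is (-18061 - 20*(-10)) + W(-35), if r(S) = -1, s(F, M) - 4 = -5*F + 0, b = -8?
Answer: -17818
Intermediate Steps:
s(F, M) = 4 - 5*F (s(F, M) = 4 + (-5*F + 0) = 4 - 5*F)
W(U) = 43 (W(U) = (4 - 5*(-8)) - 1 = (4 + 40) - 1 = 44 - 1 = 43)
(-18061 - 20*(-10)) + W(-35) = (-18061 - 20*(-10)) + 43 = (-18061 + 200) + 43 = -17861 + 43 = -17818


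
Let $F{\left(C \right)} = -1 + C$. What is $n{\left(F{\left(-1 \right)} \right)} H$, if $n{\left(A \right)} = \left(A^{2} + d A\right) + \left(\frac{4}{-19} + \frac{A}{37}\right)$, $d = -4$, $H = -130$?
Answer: $- \frac{1072500}{703} \approx -1525.6$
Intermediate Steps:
$n{\left(A \right)} = - \frac{4}{19} + A^{2} - \frac{147 A}{37}$ ($n{\left(A \right)} = \left(A^{2} - 4 A\right) + \left(\frac{4}{-19} + \frac{A}{37}\right) = \left(A^{2} - 4 A\right) + \left(4 \left(- \frac{1}{19}\right) + A \frac{1}{37}\right) = \left(A^{2} - 4 A\right) + \left(- \frac{4}{19} + \frac{A}{37}\right) = - \frac{4}{19} + A^{2} - \frac{147 A}{37}$)
$n{\left(F{\left(-1 \right)} \right)} H = \left(- \frac{4}{19} + \left(-1 - 1\right)^{2} - \frac{147 \left(-1 - 1\right)}{37}\right) \left(-130\right) = \left(- \frac{4}{19} + \left(-2\right)^{2} - - \frac{294}{37}\right) \left(-130\right) = \left(- \frac{4}{19} + 4 + \frac{294}{37}\right) \left(-130\right) = \frac{8250}{703} \left(-130\right) = - \frac{1072500}{703}$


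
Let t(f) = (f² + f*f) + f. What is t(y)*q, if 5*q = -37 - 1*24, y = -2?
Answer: -366/5 ≈ -73.200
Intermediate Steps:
q = -61/5 (q = (-37 - 1*24)/5 = (-37 - 24)/5 = (⅕)*(-61) = -61/5 ≈ -12.200)
t(f) = f + 2*f² (t(f) = (f² + f²) + f = 2*f² + f = f + 2*f²)
t(y)*q = -2*(1 + 2*(-2))*(-61/5) = -2*(1 - 4)*(-61/5) = -2*(-3)*(-61/5) = 6*(-61/5) = -366/5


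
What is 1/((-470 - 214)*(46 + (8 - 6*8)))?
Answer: -1/4104 ≈ -0.00024366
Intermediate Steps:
1/((-470 - 214)*(46 + (8 - 6*8))) = 1/(-684*(46 + (8 - 48))) = 1/(-684*(46 - 40)) = 1/(-684*6) = 1/(-4104) = -1/4104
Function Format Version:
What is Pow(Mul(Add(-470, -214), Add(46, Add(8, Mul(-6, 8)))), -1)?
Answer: Rational(-1, 4104) ≈ -0.00024366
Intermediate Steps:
Pow(Mul(Add(-470, -214), Add(46, Add(8, Mul(-6, 8)))), -1) = Pow(Mul(-684, Add(46, Add(8, -48))), -1) = Pow(Mul(-684, Add(46, -40)), -1) = Pow(Mul(-684, 6), -1) = Pow(-4104, -1) = Rational(-1, 4104)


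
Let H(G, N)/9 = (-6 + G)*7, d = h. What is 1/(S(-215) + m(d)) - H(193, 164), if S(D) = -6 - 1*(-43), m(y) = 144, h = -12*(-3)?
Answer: -2132360/181 ≈ -11781.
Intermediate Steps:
h = 36
d = 36
H(G, N) = -378 + 63*G (H(G, N) = 9*((-6 + G)*7) = 9*(-42 + 7*G) = -378 + 63*G)
S(D) = 37 (S(D) = -6 + 43 = 37)
1/(S(-215) + m(d)) - H(193, 164) = 1/(37 + 144) - (-378 + 63*193) = 1/181 - (-378 + 12159) = 1/181 - 1*11781 = 1/181 - 11781 = -2132360/181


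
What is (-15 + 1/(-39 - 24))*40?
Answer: -37840/63 ≈ -600.63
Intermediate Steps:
(-15 + 1/(-39 - 24))*40 = (-15 + 1/(-63))*40 = (-15 - 1/63)*40 = -946/63*40 = -37840/63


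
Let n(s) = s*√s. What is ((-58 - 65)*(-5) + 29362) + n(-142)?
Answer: 29977 - 142*I*√142 ≈ 29977.0 - 1692.1*I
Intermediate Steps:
n(s) = s^(3/2)
((-58 - 65)*(-5) + 29362) + n(-142) = ((-58 - 65)*(-5) + 29362) + (-142)^(3/2) = (-123*(-5) + 29362) - 142*I*√142 = (615 + 29362) - 142*I*√142 = 29977 - 142*I*√142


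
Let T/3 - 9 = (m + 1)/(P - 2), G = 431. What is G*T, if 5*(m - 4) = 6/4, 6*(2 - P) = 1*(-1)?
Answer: 263772/5 ≈ 52754.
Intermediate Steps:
P = 13/6 (P = 2 - (-1)/6 = 2 - 1/6*(-1) = 2 + 1/6 = 13/6 ≈ 2.1667)
m = 43/10 (m = 4 + (6/4)/5 = 4 + (6*(1/4))/5 = 4 + (1/5)*(3/2) = 4 + 3/10 = 43/10 ≈ 4.3000)
T = 612/5 (T = 27 + 3*((43/10 + 1)/(13/6 - 2)) = 27 + 3*(53/(10*(1/6))) = 27 + 3*((53/10)*6) = 27 + 3*(159/5) = 27 + 477/5 = 612/5 ≈ 122.40)
G*T = 431*(612/5) = 263772/5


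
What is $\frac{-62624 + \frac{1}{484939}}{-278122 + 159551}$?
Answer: $\frac{30368819935}{57499702169} \approx 0.52816$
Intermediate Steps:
$\frac{-62624 + \frac{1}{484939}}{-278122 + 159551} = \frac{-62624 + \frac{1}{484939}}{-118571} = \left(- \frac{30368819935}{484939}\right) \left(- \frac{1}{118571}\right) = \frac{30368819935}{57499702169}$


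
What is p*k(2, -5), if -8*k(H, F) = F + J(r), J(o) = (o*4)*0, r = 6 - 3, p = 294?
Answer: 735/4 ≈ 183.75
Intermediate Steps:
r = 3
J(o) = 0 (J(o) = (4*o)*0 = 0)
k(H, F) = -F/8 (k(H, F) = -(F + 0)/8 = -F/8)
p*k(2, -5) = 294*(-⅛*(-5)) = 294*(5/8) = 735/4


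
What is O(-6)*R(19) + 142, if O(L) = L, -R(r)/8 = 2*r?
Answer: 1966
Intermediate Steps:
R(r) = -16*r
O(-6)*R(19) + 142 = -(-96)*19 + 142 = -6*(-304) + 142 = 1824 + 142 = 1966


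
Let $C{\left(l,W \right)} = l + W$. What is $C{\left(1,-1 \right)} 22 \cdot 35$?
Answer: $0$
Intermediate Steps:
$C{\left(l,W \right)} = W + l$
$C{\left(1,-1 \right)} 22 \cdot 35 = \left(-1 + 1\right) 22 \cdot 35 = 0 \cdot 22 \cdot 35 = 0 \cdot 35 = 0$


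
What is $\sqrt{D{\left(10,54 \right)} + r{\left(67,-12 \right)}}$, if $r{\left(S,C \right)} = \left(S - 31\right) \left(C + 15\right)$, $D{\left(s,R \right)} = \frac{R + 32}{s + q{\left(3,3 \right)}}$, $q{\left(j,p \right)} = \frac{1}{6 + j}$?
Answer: $\frac{3 \sqrt{107198}}{91} \approx 10.794$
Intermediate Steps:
$D{\left(s,R \right)} = \frac{32 + R}{\frac{1}{9} + s}$ ($D{\left(s,R \right)} = \frac{R + 32}{s + \frac{1}{6 + 3}} = \frac{32 + R}{s + \frac{1}{9}} = \frac{32 + R}{\frac{1}{9} + s}$)
$r{\left(S,C \right)} = \left(-31 + S\right) \left(15 + C\right)$
$\sqrt{D{\left(10,54 \right)} + r{\left(67,-12 \right)}} = \sqrt{\frac{9 \left(32 + 54\right)}{1 + 9 \cdot 10} - -108} = \sqrt{9 \frac{1}{1 + 90} \cdot 86 + \left(-465 + 372 + 1005 - 804\right)} = \sqrt{9 \cdot \frac{1}{91} \cdot 86 + 108} = \sqrt{\frac{774}{91} + 108} = \sqrt{\frac{10602}{91}} = \frac{3 \sqrt{107198}}{91}$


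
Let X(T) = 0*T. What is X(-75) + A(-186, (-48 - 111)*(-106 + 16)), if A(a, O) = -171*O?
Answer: -2447010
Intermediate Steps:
X(T) = 0
X(-75) + A(-186, (-48 - 111)*(-106 + 16)) = 0 - 171*(-48 - 111)*(-106 + 16) = 0 - (-27189)*(-90) = 0 - 171*14310 = 0 - 2447010 = -2447010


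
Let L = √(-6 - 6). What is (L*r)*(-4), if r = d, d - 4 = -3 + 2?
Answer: -24*I*√3 ≈ -41.569*I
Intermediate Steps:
L = 2*I*√3 (L = √(-12) = 2*I*√3 ≈ 3.4641*I)
d = 3 (d = 4 + (-3 + 2) = 4 - 1 = 3)
r = 3
(L*r)*(-4) = ((2*I*√3)*3)*(-4) = (6*I*√3)*(-4) = -24*I*√3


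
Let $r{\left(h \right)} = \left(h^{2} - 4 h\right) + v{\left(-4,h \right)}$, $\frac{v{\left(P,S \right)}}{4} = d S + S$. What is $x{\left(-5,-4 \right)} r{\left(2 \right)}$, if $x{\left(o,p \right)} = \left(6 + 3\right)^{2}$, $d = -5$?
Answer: $-2916$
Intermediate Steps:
$x{\left(o,p \right)} = 81$ ($x{\left(o,p \right)} = 9^{2} = 81$)
$v{\left(P,S \right)} = - 16 S$ ($v{\left(P,S \right)} = 4 \left(- 5 S + S\right) = 4 \left(- 4 S\right) = - 16 S$)
$r{\left(h \right)} = h^{2} - 20 h$ ($r{\left(h \right)} = \left(h^{2} - 4 h\right) - 16 h = h^{2} - 20 h$)
$x{\left(-5,-4 \right)} r{\left(2 \right)} = 81 \cdot 2 \left(-20 + 2\right) = 81 \cdot 2 \left(-18\right) = 81 \left(-36\right) = -2916$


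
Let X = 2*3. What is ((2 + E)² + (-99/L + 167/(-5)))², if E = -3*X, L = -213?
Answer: 6270739344/126025 ≈ 49758.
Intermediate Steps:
X = 6
E = -18 (E = -3*6 = -18)
((2 + E)² + (-99/L + 167/(-5)))² = ((2 - 18)² + (-99/(-213) + 167/(-5)))² = ((-16)² + (-99*(-1/213) + 167*(-⅕)))² = (256 + (33/71 - 167/5))² = (256 - 11692/355)² = (79188/355)² = 6270739344/126025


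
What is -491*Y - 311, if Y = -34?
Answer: 16383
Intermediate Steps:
-491*Y - 311 = -491*(-34) - 311 = 16694 - 311 = 16383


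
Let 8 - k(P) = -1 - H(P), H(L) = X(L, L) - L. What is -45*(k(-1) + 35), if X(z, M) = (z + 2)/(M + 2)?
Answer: -2070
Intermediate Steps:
X(z, M) = (2 + z)/(2 + M)
H(L) = 1 - L (H(L) = (2 + L)/(2 + L) - L = 1 - L)
k(P) = 10 - P (k(P) = 8 - (-1 - (1 - P)) = 8 - (-1 + (-1 + P)) = 8 - (-2 + P) = 8 + (2 - P) = 10 - P)
-45*(k(-1) + 35) = -45*((10 - 1*(-1)) + 35) = -45*((10 + 1) + 35) = -45*(11 + 35) = -45*46 = -2070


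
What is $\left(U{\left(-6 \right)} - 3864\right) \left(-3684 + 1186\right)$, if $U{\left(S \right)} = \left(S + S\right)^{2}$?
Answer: $9292560$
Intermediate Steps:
$U{\left(S \right)} = 4 S^{2}$ ($U{\left(S \right)} = \left(2 S\right)^{2} = 4 S^{2}$)
$\left(U{\left(-6 \right)} - 3864\right) \left(-3684 + 1186\right) = \left(4 \left(-6\right)^{2} - 3864\right) \left(-3684 + 1186\right) = \left(4 \cdot 36 - 3864\right) \left(-2498\right) = \left(144 - 3864\right) \left(-2498\right) = \left(-3720\right) \left(-2498\right) = 9292560$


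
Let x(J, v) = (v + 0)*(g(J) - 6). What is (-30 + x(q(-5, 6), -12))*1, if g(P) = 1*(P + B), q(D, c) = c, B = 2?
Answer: -54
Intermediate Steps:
g(P) = 2 + P (g(P) = 1*(P + 2) = 1*(2 + P) = 2 + P)
x(J, v) = v*(-4 + J) (x(J, v) = (v + 0)*((2 + J) - 6) = v*(-4 + J))
(-30 + x(q(-5, 6), -12))*1 = (-30 - 12*(-4 + 6))*1 = (-30 - 12*2)*1 = (-30 - 24)*1 = -54*1 = -54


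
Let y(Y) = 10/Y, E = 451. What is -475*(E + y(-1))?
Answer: -209475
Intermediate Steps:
-475*(E + y(-1)) = -475*(451 + 10/(-1)) = -475*(451 + 10*(-1)) = -475*(451 - 10) = -475*441 = -209475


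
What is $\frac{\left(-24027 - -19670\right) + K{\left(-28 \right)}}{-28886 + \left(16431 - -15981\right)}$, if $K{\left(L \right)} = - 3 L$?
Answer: $- \frac{4273}{3526} \approx -1.2119$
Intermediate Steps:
$\frac{\left(-24027 - -19670\right) + K{\left(-28 \right)}}{-28886 + \left(16431 - -15981\right)} = \frac{\left(-24027 - -19670\right) - -84}{-28886 + \left(16431 - -15981\right)} = \frac{\left(-24027 + 19670\right) + 84}{-28886 + \left(16431 + 15981\right)} = \frac{-4357 + 84}{-28886 + 32412} = - \frac{4273}{3526}$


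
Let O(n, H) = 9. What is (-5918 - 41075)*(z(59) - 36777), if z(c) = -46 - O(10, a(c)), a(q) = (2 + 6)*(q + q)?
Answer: 1730846176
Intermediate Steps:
a(q) = 16*q (a(q) = 8*(2*q) = 16*q)
z(c) = -55 (z(c) = -46 - 1*9 = -46 - 9 = -55)
(-5918 - 41075)*(z(59) - 36777) = (-5918 - 41075)*(-55 - 36777) = -46993*(-36832) = 1730846176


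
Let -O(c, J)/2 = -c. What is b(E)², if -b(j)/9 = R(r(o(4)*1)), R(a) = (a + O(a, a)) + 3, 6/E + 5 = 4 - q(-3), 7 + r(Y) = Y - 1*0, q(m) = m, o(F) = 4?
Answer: 2916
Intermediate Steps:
r(Y) = -7 + Y (r(Y) = -7 + (Y - 1*0) = -7 + (Y + 0) = -7 + Y)
O(c, J) = 2*c (O(c, J) = -(-2)*c = 2*c)
E = 3 (E = 6/(-5 + (4 - 1*(-3))) = 6/(-5 + (4 + 3)) = 6/(-5 + 7) = 6/2 = 6*(½) = 3)
R(a) = 3 + 3*a (R(a) = (a + 2*a) + 3 = 3*a + 3 = 3 + 3*a)
b(j) = 54 (b(j) = -9*(3 + 3*(-7 + 4*1)) = -9*(3 + 3*(-7 + 4)) = -9*(3 + 3*(-3)) = -9*(3 - 9) = -9*(-6) = 54)
b(E)² = 54² = 2916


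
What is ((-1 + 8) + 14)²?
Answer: 441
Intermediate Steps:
((-1 + 8) + 14)² = (7 + 14)² = 21² = 441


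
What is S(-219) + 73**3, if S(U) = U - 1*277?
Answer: 388521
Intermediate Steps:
S(U) = -277 + U (S(U) = U - 277 = -277 + U)
S(-219) + 73**3 = (-277 - 219) + 73**3 = -496 + 389017 = 388521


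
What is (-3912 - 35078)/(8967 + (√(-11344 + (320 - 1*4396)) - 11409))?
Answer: 1133495/71176 + 2785*I*√3855/213528 ≈ 15.925 + 0.80981*I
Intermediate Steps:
(-3912 - 35078)/(8967 + (√(-11344 + (320 - 1*4396)) - 11409)) = -38990/(8967 + (√(-11344 + (320 - 4396)) - 11409)) = -38990/(8967 + (√(-11344 - 4076) - 11409)) = -38990/(8967 + (√(-15420) - 11409)) = -38990/(8967 + (2*I*√3855 - 11409)) = -38990/(8967 + (-11409 + 2*I*√3855)) = -38990/(-2442 + 2*I*√3855)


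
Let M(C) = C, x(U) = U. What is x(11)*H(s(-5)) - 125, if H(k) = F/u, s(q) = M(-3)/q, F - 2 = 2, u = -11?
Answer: -129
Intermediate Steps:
F = 4 (F = 2 + 2 = 4)
s(q) = -3/q
H(k) = -4/11 (H(k) = 4/(-11) = 4*(-1/11) = -4/11)
x(11)*H(s(-5)) - 125 = 11*(-4/11) - 125 = -4 - 125 = -129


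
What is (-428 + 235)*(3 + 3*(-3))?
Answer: 1158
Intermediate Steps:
(-428 + 235)*(3 + 3*(-3)) = -193*(3 - 9) = -193*(-6) = 1158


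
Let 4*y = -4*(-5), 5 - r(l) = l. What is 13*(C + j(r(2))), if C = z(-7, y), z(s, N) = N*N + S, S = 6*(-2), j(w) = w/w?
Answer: 182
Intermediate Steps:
r(l) = 5 - l
j(w) = 1
S = -12
y = 5 (y = (-4*(-5))/4 = (¼)*20 = 5)
z(s, N) = -12 + N² (z(s, N) = N*N - 12 = N² - 12 = -12 + N²)
C = 13 (C = -12 + 5² = -12 + 25 = 13)
13*(C + j(r(2))) = 13*(13 + 1) = 13*14 = 182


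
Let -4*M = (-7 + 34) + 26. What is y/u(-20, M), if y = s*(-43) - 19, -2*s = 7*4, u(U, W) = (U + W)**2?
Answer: 9328/17689 ≈ 0.52733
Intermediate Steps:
M = -53/4 (M = -((-7 + 34) + 26)/4 = -(27 + 26)/4 = -1/4*53 = -53/4 ≈ -13.250)
s = -14 (s = -7*4/2 = -1/2*28 = -14)
y = 583 (y = -14*(-43) - 19 = 602 - 19 = 583)
y/u(-20, M) = 583/((-20 - 53/4)**2) = 583/((-133/4)**2) = 583/(17689/16) = 583*(16/17689) = 9328/17689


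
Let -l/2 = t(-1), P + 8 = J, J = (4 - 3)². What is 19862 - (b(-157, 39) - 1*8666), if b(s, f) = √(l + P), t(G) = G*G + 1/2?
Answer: 28528 - I*√10 ≈ 28528.0 - 3.1623*I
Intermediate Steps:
t(G) = ½ + G² (t(G) = G² + ½ = ½ + G²)
J = 1 (J = 1² = 1)
P = -7 (P = -8 + 1 = -7)
l = -3 (l = -2*(½ + (-1)²) = -2*(½ + 1) = -2*3/2 = -3)
b(s, f) = I*√10 (b(s, f) = √(-3 - 7) = √(-10) = I*√10)
19862 - (b(-157, 39) - 1*8666) = 19862 - (I*√10 - 1*8666) = 19862 - (I*√10 - 8666) = 19862 - (-8666 + I*√10) = 19862 + (8666 - I*√10) = 28528 - I*√10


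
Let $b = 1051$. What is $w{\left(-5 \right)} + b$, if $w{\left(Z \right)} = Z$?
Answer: $1046$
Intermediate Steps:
$w{\left(-5 \right)} + b = -5 + 1051 = 1046$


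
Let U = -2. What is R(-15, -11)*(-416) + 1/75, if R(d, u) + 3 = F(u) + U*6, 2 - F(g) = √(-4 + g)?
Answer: 405601/75 + 416*I*√15 ≈ 5408.0 + 1611.2*I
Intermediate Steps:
F(g) = 2 - √(-4 + g)
R(d, u) = -13 - √(-4 + u) (R(d, u) = -3 + ((2 - √(-4 + u)) - 2*6) = -3 + ((2 - √(-4 + u)) - 12) = -3 + (-10 - √(-4 + u)) = -13 - √(-4 + u))
R(-15, -11)*(-416) + 1/75 = (-13 - √(-4 - 11))*(-416) + 1/75 = (-13 - √(-15))*(-416) + 1/75 = (-13 - I*√15)*(-416) + 1/75 = (5408 + 416*I*√15) + 1/75 = 405601/75 + 416*I*√15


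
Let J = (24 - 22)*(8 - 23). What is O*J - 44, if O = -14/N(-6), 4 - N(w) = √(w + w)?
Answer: 16 + 30*I*√3 ≈ 16.0 + 51.962*I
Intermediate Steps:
J = -30 (J = 2*(-15) = -30)
N(w) = 4 - √2*√w (N(w) = 4 - √(w + w) = 4 - √(2*w) = 4 - √2*√w)
O = -14/(4 - 2*I*√3) (O = -14/(4 - √2*√(-6)) = -14/(4 - √2*I*√6) = -14/(4 - 2*I*√3) ≈ -2.0 - 1.732*I)
O*J - 44 = (-2 - I*√3)*(-30) - 44 = (60 + 30*I*√3) - 44 = 16 + 30*I*√3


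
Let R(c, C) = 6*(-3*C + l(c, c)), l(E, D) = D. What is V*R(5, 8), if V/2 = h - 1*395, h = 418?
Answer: -5244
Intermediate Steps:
V = 46 (V = 2*(418 - 1*395) = 2*(418 - 395) = 2*23 = 46)
R(c, C) = -18*C + 6*c (R(c, C) = 6*(-3*C + c) = 6*(c - 3*C) = -18*C + 6*c)
V*R(5, 8) = 46*(-18*8 + 6*5) = 46*(-144 + 30) = 46*(-114) = -5244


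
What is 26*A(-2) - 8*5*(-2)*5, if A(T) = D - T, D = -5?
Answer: 322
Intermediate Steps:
A(T) = -5 - T
26*A(-2) - 8*5*(-2)*5 = 26*(-5 - 1*(-2)) - 8*5*(-2)*5 = 26*(-5 + 2) - (-80)*5 = 26*(-3) - 8*(-50) = -78 + 400 = 322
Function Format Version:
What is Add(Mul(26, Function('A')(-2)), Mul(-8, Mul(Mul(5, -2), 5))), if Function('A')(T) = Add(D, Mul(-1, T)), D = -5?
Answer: 322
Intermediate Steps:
Function('A')(T) = Add(-5, Mul(-1, T))
Add(Mul(26, Function('A')(-2)), Mul(-8, Mul(Mul(5, -2), 5))) = Add(Mul(26, Add(-5, Mul(-1, -2))), Mul(-8, Mul(Mul(5, -2), 5))) = Add(Mul(26, Add(-5, 2)), Mul(-8, Mul(-10, 5))) = Add(Mul(26, -3), Mul(-8, -50)) = Add(-78, 400) = 322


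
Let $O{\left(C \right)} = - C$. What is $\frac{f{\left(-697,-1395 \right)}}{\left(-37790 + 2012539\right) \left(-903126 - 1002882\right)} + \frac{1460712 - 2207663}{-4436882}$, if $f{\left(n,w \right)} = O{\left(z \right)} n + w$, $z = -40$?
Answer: $\frac{1405719790612768471}{8349962109778124472} \approx 0.16835$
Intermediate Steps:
$f{\left(n,w \right)} = w + 40 n$ ($f{\left(n,w \right)} = \left(-1\right) \left(-40\right) n + w = 40 n + w = w + 40 n$)
$\frac{f{\left(-697,-1395 \right)}}{\left(-37790 + 2012539\right) \left(-903126 - 1002882\right)} + \frac{1460712 - 2207663}{-4436882} = \frac{-1395 + 40 \left(-697\right)}{\left(-37790 + 2012539\right) \left(-903126 - 1002882\right)} + \frac{1460712 - 2207663}{-4436882} = \frac{-1395 - 27880}{1974749 \left(-1906008\right)} - - \frac{746951}{4436882} = - \frac{29275}{-3763887391992} + \frac{746951}{4436882} = \left(-29275\right) \left(- \frac{1}{3763887391992}\right) + \frac{746951}{4436882} = \frac{29275}{3763887391992} + \frac{746951}{4436882} = \frac{1405719790612768471}{8349962109778124472}$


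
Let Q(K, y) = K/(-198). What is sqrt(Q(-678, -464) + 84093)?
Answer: sqrt(91581006)/33 ≈ 289.99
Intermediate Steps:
Q(K, y) = -K/198 (Q(K, y) = K*(-1/198) = -K/198)
sqrt(Q(-678, -464) + 84093) = sqrt(-1/198*(-678) + 84093) = sqrt(113/33 + 84093) = sqrt(2775182/33) = sqrt(91581006)/33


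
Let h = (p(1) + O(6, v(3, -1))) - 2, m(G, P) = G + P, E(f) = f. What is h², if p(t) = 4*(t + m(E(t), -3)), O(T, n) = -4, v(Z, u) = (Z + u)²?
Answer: 100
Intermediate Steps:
p(t) = -12 + 8*t (p(t) = 4*(t + (t - 3)) = 4*(t + (-3 + t)) = 4*(-3 + 2*t) = -12 + 8*t)
h = -10 (h = ((-12 + 8*1) - 4) - 2 = ((-12 + 8) - 4) - 2 = (-4 - 4) - 2 = -8 - 2 = -10)
h² = (-10)² = 100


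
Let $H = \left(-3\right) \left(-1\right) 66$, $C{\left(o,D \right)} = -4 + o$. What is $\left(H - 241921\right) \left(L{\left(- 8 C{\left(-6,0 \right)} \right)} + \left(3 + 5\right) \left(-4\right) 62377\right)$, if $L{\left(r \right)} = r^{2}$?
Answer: $480947551072$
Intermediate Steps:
$H = 198$ ($H = 3 \cdot 66 = 198$)
$\left(H - 241921\right) \left(L{\left(- 8 C{\left(-6,0 \right)} \right)} + \left(3 + 5\right) \left(-4\right) 62377\right) = \left(198 - 241921\right) \left(\left(- 8 \left(-4 - 6\right)\right)^{2} + \left(3 + 5\right) \left(-4\right) 62377\right) = - 241723 \left(\left(\left(-8\right) \left(-10\right)\right)^{2} + 8 \left(-4\right) 62377\right) = - 241723 \left(80^{2} - 1996064\right) = - 241723 \left(6400 - 1996064\right) = \left(-241723\right) \left(-1989664\right) = 480947551072$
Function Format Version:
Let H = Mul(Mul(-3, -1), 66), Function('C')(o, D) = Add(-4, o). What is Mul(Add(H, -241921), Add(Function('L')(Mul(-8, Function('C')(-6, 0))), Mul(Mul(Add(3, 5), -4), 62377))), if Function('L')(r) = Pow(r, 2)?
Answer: 480947551072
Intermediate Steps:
H = 198 (H = Mul(3, 66) = 198)
Mul(Add(H, -241921), Add(Function('L')(Mul(-8, Function('C')(-6, 0))), Mul(Mul(Add(3, 5), -4), 62377))) = Mul(Add(198, -241921), Add(Pow(Mul(-8, Add(-4, -6)), 2), Mul(Mul(Add(3, 5), -4), 62377))) = Mul(-241723, Add(Pow(Mul(-8, -10), 2), Mul(Mul(8, -4), 62377))) = Mul(-241723, Add(Pow(80, 2), Mul(-32, 62377))) = Mul(-241723, Add(6400, -1996064)) = Mul(-241723, -1989664) = 480947551072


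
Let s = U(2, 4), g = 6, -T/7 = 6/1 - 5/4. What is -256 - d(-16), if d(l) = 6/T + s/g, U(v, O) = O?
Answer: -102338/399 ≈ -256.49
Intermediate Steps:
T = -133/4 (T = -7*(6/1 - 5/4) = -7*(6*1 - 5*¼) = -7*(6 - 5/4) = -7*19/4 = -133/4 ≈ -33.250)
s = 4
d(l) = 194/399 (d(l) = 6/(-133/4) + 4/6 = 6*(-4/133) + 4*(⅙) = -24/133 + ⅔ = 194/399)
-256 - d(-16) = -256 - 1*194/399 = -256 - 194/399 = -102338/399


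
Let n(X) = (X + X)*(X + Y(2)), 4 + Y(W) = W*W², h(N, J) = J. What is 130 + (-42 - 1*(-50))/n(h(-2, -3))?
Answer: 386/3 ≈ 128.67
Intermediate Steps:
Y(W) = -4 + W³ (Y(W) = -4 + W*W² = -4 + W³)
n(X) = 2*X*(4 + X) (n(X) = (X + X)*(X + (-4 + 2³)) = (2*X)*(X + (-4 + 8)) = (2*X)*(X + 4) = (2*X)*(4 + X) = 2*X*(4 + X))
130 + (-42 - 1*(-50))/n(h(-2, -3)) = 130 + (-42 - 1*(-50))/((2*(-3)*(4 - 3))) = 130 + (-42 + 50)/((2*(-3)*1)) = 130 + 8/(-6) = 130 - ⅙*8 = 130 - 4/3 = 386/3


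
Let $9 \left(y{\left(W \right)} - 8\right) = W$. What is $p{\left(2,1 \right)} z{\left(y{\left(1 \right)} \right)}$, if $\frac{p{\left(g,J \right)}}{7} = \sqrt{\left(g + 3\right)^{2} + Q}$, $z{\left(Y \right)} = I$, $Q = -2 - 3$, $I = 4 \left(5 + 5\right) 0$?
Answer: $0$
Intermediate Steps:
$I = 0$ ($I = 4 \cdot 10 \cdot 0 = 4 \cdot 0 = 0$)
$Q = -5$ ($Q = -2 - 3 = -5$)
$y{\left(W \right)} = 8 + \frac{W}{9}$
$z{\left(Y \right)} = 0$
$p{\left(g,J \right)} = 7 \sqrt{-5 + \left(3 + g\right)^{2}}$ ($p{\left(g,J \right)} = 7 \sqrt{\left(g + 3\right)^{2} - 5} = 7 \sqrt{\left(3 + g\right)^{2} - 5} = 7 \sqrt{-5 + \left(3 + g\right)^{2}}$)
$p{\left(2,1 \right)} z{\left(y{\left(1 \right)} \right)} = 7 \sqrt{-5 + \left(3 + 2\right)^{2}} \cdot 0 = 7 \sqrt{-5 + 5^{2}} \cdot 0 = 7 \sqrt{-5 + 25} \cdot 0 = 7 \sqrt{20} \cdot 0 = 7 \cdot 2 \sqrt{5} \cdot 0 = 14 \sqrt{5} \cdot 0 = 0$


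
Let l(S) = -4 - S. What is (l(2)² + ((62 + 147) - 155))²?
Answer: 8100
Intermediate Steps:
(l(2)² + ((62 + 147) - 155))² = ((-4 - 1*2)² + ((62 + 147) - 155))² = ((-4 - 2)² + (209 - 155))² = ((-6)² + 54)² = (36 + 54)² = 90² = 8100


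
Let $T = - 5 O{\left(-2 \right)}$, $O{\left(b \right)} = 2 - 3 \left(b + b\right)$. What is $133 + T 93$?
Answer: $-6377$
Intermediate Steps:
$O{\left(b \right)} = 2 - 6 b$ ($O{\left(b \right)} = 2 - 3 \cdot 2 b = 2 - 6 b$)
$T = -70$ ($T = - 5 \left(2 - -12\right) = - 5 \left(2 + 12\right) = \left(-5\right) 14 = -70$)
$133 + T 93 = 133 - 6510 = -6377$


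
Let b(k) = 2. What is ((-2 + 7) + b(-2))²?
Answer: 49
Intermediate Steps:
((-2 + 7) + b(-2))² = ((-2 + 7) + 2)² = (5 + 2)² = 7² = 49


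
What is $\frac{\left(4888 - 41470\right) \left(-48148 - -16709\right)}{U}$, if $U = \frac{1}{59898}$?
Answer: $68888779527204$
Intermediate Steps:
$U = \frac{1}{59898} \approx 1.6695 \cdot 10^{-5}$
$\frac{\left(4888 - 41470\right) \left(-48148 - -16709\right)}{U} = \left(4888 - 41470\right) \left(-48148 - -16709\right) \frac{1}{\frac{1}{59898}} = - 36582 \left(-48148 + \left(-4749 + 21458\right)\right) 59898 = - 36582 \left(-48148 + 16709\right) 59898 = \left(-36582\right) \left(-31439\right) 59898 = 1150101498 \cdot 59898 = 68888779527204$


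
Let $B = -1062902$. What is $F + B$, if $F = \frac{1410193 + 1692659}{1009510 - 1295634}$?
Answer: $- \frac{76031218675}{71531} \approx -1.0629 \cdot 10^{6}$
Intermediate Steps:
$F = - \frac{775713}{71531}$ ($F = \frac{3102852}{-286124} = 3102852 \left(- \frac{1}{286124}\right) = - \frac{775713}{71531} \approx -10.844$)
$F + B = - \frac{775713}{71531} - 1062902 = - \frac{76031218675}{71531}$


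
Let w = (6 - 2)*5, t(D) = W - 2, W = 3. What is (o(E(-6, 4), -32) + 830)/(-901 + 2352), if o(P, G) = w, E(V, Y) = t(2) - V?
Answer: 850/1451 ≈ 0.58580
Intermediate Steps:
t(D) = 1 (t(D) = 3 - 2 = 1)
E(V, Y) = 1 - V
w = 20 (w = 4*5 = 20)
o(P, G) = 20
(o(E(-6, 4), -32) + 830)/(-901 + 2352) = (20 + 830)/(-901 + 2352) = 850/1451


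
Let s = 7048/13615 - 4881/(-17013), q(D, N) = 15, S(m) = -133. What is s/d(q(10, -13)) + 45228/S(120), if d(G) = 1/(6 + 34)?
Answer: -90331463756/293400527 ≈ -307.88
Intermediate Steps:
d(G) = 1/40
s = 62120813/77210665 (s = 7048*(1/13615) - 4881*(-1/17013) = 7048/13615 + 1627/5671 = 62120813/77210665 ≈ 0.80456)
s/d(q(10, -13)) + 45228/S(120) = 62120813/(77210665*(1/40)) + 45228/(-133) = (62120813/77210665)*40 + 45228*(-1/133) = 496966504/15442133 - 45228/133 = -90331463756/293400527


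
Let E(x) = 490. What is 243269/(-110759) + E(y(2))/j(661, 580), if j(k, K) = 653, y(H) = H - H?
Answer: -104582747/72325627 ≈ -1.4460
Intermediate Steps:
y(H) = 0
243269/(-110759) + E(y(2))/j(661, 580) = 243269/(-110759) + 490/653 = 243269*(-1/110759) + 490*(1/653) = -243269/110759 + 490/653 = -104582747/72325627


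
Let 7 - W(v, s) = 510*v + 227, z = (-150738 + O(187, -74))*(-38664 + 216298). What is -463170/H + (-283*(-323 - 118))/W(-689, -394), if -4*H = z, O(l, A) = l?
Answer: 1668476534888301/4695665499605390 ≈ 0.35532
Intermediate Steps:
z = -26742976334 (z = (-150738 + 187)*(-38664 + 216298) = -150551*177634 = -26742976334)
W(v, s) = -220 - 510*v (W(v, s) = 7 - (510*v + 227) = 7 - (227 + 510*v) = 7 + (-227 - 510*v) = -220 - 510*v)
H = 13371488167/2 (H = -1/4*(-26742976334) = 13371488167/2 ≈ 6.6857e+9)
-463170/H + (-283*(-323 - 118))/W(-689, -394) = -463170/13371488167/2 + (-283*(-323 - 118))/(-220 - 510*(-689)) = -463170*2/13371488167 + (-283*(-441))/(-220 + 351390) = -926340/13371488167 + 124803/351170 = 1668476534888301/4695665499605390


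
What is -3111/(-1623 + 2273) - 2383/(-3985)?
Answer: -2169677/518050 ≈ -4.1882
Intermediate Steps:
-3111/(-1623 + 2273) - 2383/(-3985) = -3111/650 - 2383*(-1/3985) = -3111*1/650 + 2383/3985 = -3111/650 + 2383/3985 = -2169677/518050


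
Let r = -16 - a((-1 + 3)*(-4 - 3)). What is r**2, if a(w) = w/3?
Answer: 1156/9 ≈ 128.44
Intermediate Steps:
a(w) = w/3 (a(w) = w*(1/3) = w/3)
r = -34/3 (r = -16 - (-1 + 3)*(-4 - 3)/3 = -16 - 2*(-7)/3 = -16 - (-14)/3 = -16 - 1*(-14/3) = -16 + 14/3 = -34/3 ≈ -11.333)
r**2 = (-34/3)**2 = 1156/9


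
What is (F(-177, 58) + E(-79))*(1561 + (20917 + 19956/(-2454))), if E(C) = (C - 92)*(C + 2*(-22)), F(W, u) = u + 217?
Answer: 195824270208/409 ≈ 4.7879e+8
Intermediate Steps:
F(W, u) = 217 + u
E(C) = (-92 + C)*(-44 + C) (E(C) = (-92 + C)*(C - 44) = (-92 + C)*(-44 + C))
(F(-177, 58) + E(-79))*(1561 + (20917 + 19956/(-2454))) = ((217 + 58) + (4048 + (-79)**2 - 136*(-79)))*(1561 + (20917 + 19956/(-2454))) = (275 + (4048 + 6241 + 10744))*(1561 + (20917 + 19956*(-1/2454))) = (275 + 21033)*(1561 + (20917 - 3326/409)) = 21308*(1561 + 8551727/409) = 21308*(9190176/409) = 195824270208/409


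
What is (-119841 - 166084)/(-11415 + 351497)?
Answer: -285925/340082 ≈ -0.84075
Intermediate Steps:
(-119841 - 166084)/(-11415 + 351497) = -285925/340082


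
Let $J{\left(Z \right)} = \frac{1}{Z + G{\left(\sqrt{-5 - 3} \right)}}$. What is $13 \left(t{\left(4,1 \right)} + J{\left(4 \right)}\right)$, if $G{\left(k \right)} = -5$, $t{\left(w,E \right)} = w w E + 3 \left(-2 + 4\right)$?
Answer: $273$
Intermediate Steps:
$t{\left(w,E \right)} = 6 + E w^{2}$ ($t{\left(w,E \right)} = w^{2} E + 3 \cdot 2 = E w^{2} + 6 = 6 + E w^{2}$)
$J{\left(Z \right)} = \frac{1}{-5 + Z}$ ($J{\left(Z \right)} = \frac{1}{Z - 5} = \frac{1}{-5 + Z}$)
$13 \left(t{\left(4,1 \right)} + J{\left(4 \right)}\right) = 13 \left(\left(6 + 1 \cdot 4^{2}\right) + \frac{1}{-5 + 4}\right) = 13 \left(\left(6 + 1 \cdot 16\right) + \frac{1}{-1}\right) = 13 \left(\left(6 + 16\right) - 1\right) = 13 \left(22 - 1\right) = 13 \cdot 21 = 273$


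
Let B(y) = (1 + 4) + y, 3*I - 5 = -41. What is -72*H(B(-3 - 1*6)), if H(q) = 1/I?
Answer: 6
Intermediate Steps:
I = -12 (I = 5/3 + (⅓)*(-41) = 5/3 - 41/3 = -12)
B(y) = 5 + y
H(q) = -1/12 (H(q) = 1/(-12) = -1/12)
-72*H(B(-3 - 1*6)) = -72*(-1/12) = 6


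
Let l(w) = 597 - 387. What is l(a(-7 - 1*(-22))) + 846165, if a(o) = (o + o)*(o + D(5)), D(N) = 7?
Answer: 846375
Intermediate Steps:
a(o) = 2*o*(7 + o) (a(o) = (o + o)*(o + 7) = (2*o)*(7 + o) = 2*o*(7 + o))
l(w) = 210
l(a(-7 - 1*(-22))) + 846165 = 210 + 846165 = 846375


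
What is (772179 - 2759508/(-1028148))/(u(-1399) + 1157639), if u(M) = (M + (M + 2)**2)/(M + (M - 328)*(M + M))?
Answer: 106533678523870500/159713169378375899 ≈ 0.66703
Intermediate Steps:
u(M) = (M + (2 + M)**2)/(M + 2*M*(-328 + M)) (u(M) = (M + (2 + M)**2)/(M + (-328 + M)*(2*M)) = (M + (2 + M)**2)/(M + 2*M*(-328 + M)))
(772179 - 2759508/(-1028148))/(u(-1399) + 1157639) = (772179 - 2759508/(-1028148))/((-1399 + (2 - 1399)**2)/((-1399)*(-655 + 2*(-1399))) + 1157639) = (772179 - 2759508*(-1/1028148))/(-(-1399 + (-1397)**2)/(1399*(-655 - 2798)) + 1157639) = (772179 + 229959/85679)/(-1/1399*(-1399 + 1951609)/(-3453) + 1157639) = 66159754500/(85679*(-1/1399*(-1/3453)*1950210 + 1157639)) = 66159754500/(85679*(650070/1610249 + 1157639)) = 66159754500/(85679*(1864087692181/1610249)) = (66159754500/85679)*(1610249/1864087692181) = 106533678523870500/159713169378375899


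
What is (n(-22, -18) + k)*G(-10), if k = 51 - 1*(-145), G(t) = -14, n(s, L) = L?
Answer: -2492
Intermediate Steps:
k = 196 (k = 51 + 145 = 196)
(n(-22, -18) + k)*G(-10) = (-18 + 196)*(-14) = 178*(-14) = -2492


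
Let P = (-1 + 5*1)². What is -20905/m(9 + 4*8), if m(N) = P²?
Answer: -20905/256 ≈ -81.660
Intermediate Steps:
P = 16 (P = (-1 + 5)² = 4² = 16)
m(N) = 256 (m(N) = 16² = 256)
-20905/m(9 + 4*8) = -20905/256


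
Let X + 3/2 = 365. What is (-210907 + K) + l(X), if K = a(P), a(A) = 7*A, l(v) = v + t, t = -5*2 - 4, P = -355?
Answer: -426085/2 ≈ -2.1304e+5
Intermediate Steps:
X = 727/2 (X = -3/2 + 365 = 727/2 ≈ 363.50)
t = -14 (t = -10 - 4 = -14)
l(v) = -14 + v (l(v) = v - 14 = -14 + v)
K = -2485 (K = 7*(-355) = -2485)
(-210907 + K) + l(X) = (-210907 - 2485) + (-14 + 727/2) = -213392 + 699/2 = -426085/2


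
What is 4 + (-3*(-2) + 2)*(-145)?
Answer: -1156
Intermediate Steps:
4 + (-3*(-2) + 2)*(-145) = 4 + (6 + 2)*(-145) = 4 + 8*(-145) = 4 - 1160 = -1156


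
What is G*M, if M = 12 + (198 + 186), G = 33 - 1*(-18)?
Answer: 20196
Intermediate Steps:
G = 51 (G = 33 + 18 = 51)
M = 396 (M = 12 + 384 = 396)
G*M = 51*396 = 20196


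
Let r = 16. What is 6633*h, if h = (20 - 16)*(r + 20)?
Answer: 955152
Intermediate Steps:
h = 144 (h = (20 - 16)*(16 + 20) = 4*36 = 144)
6633*h = 6633*144 = 955152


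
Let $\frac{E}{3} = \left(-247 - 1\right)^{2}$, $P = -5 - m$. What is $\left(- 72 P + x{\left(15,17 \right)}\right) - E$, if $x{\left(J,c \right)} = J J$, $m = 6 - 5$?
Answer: $-183855$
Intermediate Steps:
$m = 1$ ($m = 6 - 5 = 1$)
$P = -6$ ($P = -5 - 1 = -6$)
$x{\left(J,c \right)} = J^{2}$
$E = 184512$ ($E = 3 \left(-247 - 1\right)^{2} = 3 \left(-248\right)^{2} = 3 \cdot 61504 = 184512$)
$\left(- 72 P + x{\left(15,17 \right)}\right) - E = \left(\left(-72\right) \left(-6\right) + 15^{2}\right) - 184512 = \left(432 + 225\right) - 184512 = 657 - 184512 = -183855$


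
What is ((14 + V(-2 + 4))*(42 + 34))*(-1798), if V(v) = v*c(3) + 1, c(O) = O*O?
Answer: -4509384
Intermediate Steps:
c(O) = O**2
V(v) = 1 + 9*v (V(v) = v*3**2 + 1 = v*9 + 1 = 9*v + 1 = 1 + 9*v)
((14 + V(-2 + 4))*(42 + 34))*(-1798) = ((14 + (1 + 9*(-2 + 4)))*(42 + 34))*(-1798) = ((14 + (1 + 9*2))*76)*(-1798) = ((14 + (1 + 18))*76)*(-1798) = ((14 + 19)*76)*(-1798) = (33*76)*(-1798) = 2508*(-1798) = -4509384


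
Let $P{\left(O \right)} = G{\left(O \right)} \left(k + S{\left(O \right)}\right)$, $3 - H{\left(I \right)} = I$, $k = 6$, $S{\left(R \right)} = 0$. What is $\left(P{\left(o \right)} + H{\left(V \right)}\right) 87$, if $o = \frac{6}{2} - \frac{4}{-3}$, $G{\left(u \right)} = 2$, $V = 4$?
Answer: $957$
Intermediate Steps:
$o = \frac{13}{3}$ ($o = 6 \cdot \frac{1}{2} - - \frac{4}{3} = 3 + \frac{4}{3} = \frac{13}{3} \approx 4.3333$)
$H{\left(I \right)} = 3 - I$
$P{\left(O \right)} = 12$ ($P{\left(O \right)} = 2 \left(6 + 0\right) = 2 \cdot 6 = 12$)
$\left(P{\left(o \right)} + H{\left(V \right)}\right) 87 = \left(12 + \left(3 - 4\right)\right) 87 = \left(12 - 1\right) 87 = 11 \cdot 87 = 957$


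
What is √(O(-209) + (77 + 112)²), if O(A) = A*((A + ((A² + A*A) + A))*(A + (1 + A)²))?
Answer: I*√782365113559 ≈ 8.8451e+5*I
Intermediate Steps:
O(A) = A*(A + (1 + A)²)*(2*A + 2*A²) (O(A) = A*((A + ((A² + A²) + A))*(A + (1 + A)²)) = A*((A + (2*A² + A))*(A + (1 + A)²)) = A*((A + (A + 2*A²))*(A + (1 + A)²)) = A*((2*A + 2*A²)*(A + (1 + A)²)) = A*((A + (1 + A)²)*(2*A + 2*A²)) = A*(A + (1 + A)²)*(2*A + 2*A²))
√(O(-209) + (77 + 112)²) = √(2*(-209)²*(1 + (-209)³ + 4*(-209) + 4*(-209)²) + (77 + 112)²) = √(2*43681*(1 - 9129329 - 836 + 4*43681) + 189²) = √(2*43681*(1 - 9129329 - 836 + 174724) + 35721) = √(2*43681*(-8955440) + 35721) = √(-782365149280 + 35721) = √(-782365113559) = I*√782365113559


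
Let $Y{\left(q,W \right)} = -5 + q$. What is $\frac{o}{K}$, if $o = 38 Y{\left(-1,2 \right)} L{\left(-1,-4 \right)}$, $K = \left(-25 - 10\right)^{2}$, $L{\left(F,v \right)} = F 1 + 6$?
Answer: $- \frac{228}{245} \approx -0.93061$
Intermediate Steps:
$L{\left(F,v \right)} = 6 + F$ ($L{\left(F,v \right)} = F + 6 = 6 + F$)
$K = 1225$ ($K = \left(-35\right)^{2} = 1225$)
$o = -1140$ ($o = 38 \left(-5 - 1\right) \left(6 - 1\right) = 38 \left(-6\right) 5 = \left(-228\right) 5 = -1140$)
$\frac{o}{K} = - \frac{1140}{1225} = \left(-1140\right) \frac{1}{1225} = - \frac{228}{245}$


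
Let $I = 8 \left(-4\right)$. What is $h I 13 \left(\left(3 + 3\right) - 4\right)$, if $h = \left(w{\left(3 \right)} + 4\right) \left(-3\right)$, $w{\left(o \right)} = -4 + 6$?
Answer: $14976$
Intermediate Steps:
$w{\left(o \right)} = 2$
$I = -32$
$h = -18$ ($h = \left(2 + 4\right) \left(-3\right) = 6 \left(-3\right) = -18$)
$h I 13 \left(\left(3 + 3\right) - 4\right) = - 18 \left(-32\right) 13 \left(\left(3 + 3\right) - 4\right) = - 18 \left(- 416 \left(6 - 4\right)\right) = - 18 \left(\left(-416\right) 2\right) = \left(-18\right) \left(-832\right) = 14976$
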